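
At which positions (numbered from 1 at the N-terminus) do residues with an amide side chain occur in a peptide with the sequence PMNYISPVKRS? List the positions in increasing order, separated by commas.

3

The amide-side-chain residues are Asn (N) and Gln (Q).
Matching residues: N3.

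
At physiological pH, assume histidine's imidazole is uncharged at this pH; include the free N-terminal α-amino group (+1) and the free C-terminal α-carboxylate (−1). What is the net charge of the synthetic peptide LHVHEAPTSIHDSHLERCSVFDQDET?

Near pH 7.4, K and R contribute +1 each, D and E contribute −1 each, and every other side chain (His included, as stated) is uncharged.
Positive (K, R): R17 → +1.
Negative (D, E): E5, D12, E16, D22, D24, E25 → −6.
The N-terminus (+1) and C-terminus (−1) cancel.
Net charge = (+1) + (−6) = −5.

-5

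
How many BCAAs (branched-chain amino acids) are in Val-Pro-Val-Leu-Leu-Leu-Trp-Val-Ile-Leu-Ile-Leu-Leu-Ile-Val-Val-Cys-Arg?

The BCAAs are Val, Leu, and Ile — aliphatic side chains with a branch point.
Matching residues: Val1, Val3, Leu4, Leu5, Leu6, Val8, Ile9, Leu10, Ile11, Leu12, Leu13, Ile14, Val15, Val16.

14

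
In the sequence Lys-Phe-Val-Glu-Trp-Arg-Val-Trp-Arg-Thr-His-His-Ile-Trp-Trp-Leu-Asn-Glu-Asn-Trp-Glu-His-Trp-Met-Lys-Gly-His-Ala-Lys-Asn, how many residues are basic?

9

Lysine (K), arginine (R), and histidine (H) have basic, nitrogen-containing side chains.
Matching residues: Lys1, Arg6, Arg9, His11, His12, His22, Lys25, His27, Lys29.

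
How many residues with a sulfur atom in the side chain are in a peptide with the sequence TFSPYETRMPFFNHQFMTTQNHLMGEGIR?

3

The sulfur-bearing residues are cysteine (–SH) and methionine (–S–CH₃).
Matching residues: M9, M17, M24.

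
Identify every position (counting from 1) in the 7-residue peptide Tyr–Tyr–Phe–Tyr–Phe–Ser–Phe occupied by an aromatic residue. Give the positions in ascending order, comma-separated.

Matching residues: Tyr1, Tyr2, Phe3, Tyr4, Phe5, Phe7.

1, 2, 3, 4, 5, 7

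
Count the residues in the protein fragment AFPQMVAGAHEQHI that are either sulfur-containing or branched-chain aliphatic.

3

Sulfur-containing: C, M. Branched-chain aliphatic: I, L, V.
Sulfur-containing residues here: M5 (1).
Branched-chain aliphatic residues here: V6, I14 (2).
The two groups share no amino acid, so total = 1 + 2 = 3.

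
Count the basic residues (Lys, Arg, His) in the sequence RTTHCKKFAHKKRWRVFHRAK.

Matching residues: R1, H4, K6, K7, H10, K11, K12, R13, R15, H18, R19, K21.

12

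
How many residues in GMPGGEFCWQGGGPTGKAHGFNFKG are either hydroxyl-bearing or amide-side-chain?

3

Hydroxyl-bearing: S, T, Y. Amide-side-chain: N, Q.
Hydroxyl-bearing residues here: T15 (1).
Amide-side-chain residues here: Q10, N22 (2).
The two groups share no amino acid, so total = 1 + 2 = 3.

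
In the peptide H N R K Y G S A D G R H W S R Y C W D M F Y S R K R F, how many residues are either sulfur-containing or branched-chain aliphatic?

2

Sulfur-containing: C, M. Branched-chain aliphatic: I, L, V.
Sulfur-containing residues here: C17, M20 (2).
Branched-chain aliphatic residues here: none (0).
The two groups share no amino acid, so total = 2 + 0 = 2.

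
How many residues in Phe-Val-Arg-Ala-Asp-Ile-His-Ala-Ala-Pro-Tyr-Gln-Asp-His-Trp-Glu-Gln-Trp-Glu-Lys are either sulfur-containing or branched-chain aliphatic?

2

Sulfur-containing: C, M. Branched-chain aliphatic: I, L, V.
Sulfur-containing residues here: none (0).
Branched-chain aliphatic residues here: Val2, Ile6 (2).
The two groups share no amino acid, so total = 0 + 2 = 2.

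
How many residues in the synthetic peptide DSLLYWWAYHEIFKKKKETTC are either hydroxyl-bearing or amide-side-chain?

Hydroxyl-bearing: S, T, Y. Amide-side-chain: N, Q.
Hydroxyl-bearing residues here: S2, Y5, Y9, T19, T20 (5).
Amide-side-chain residues here: none (0).
The two groups share no amino acid, so total = 5 + 0 = 5.

5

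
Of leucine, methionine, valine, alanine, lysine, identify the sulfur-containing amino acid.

Cysteine (C, thiol) and methionine (M, thioether) are the two sulfur-containing amino acids.
Of the listed options, only methionine belongs to this group.

methionine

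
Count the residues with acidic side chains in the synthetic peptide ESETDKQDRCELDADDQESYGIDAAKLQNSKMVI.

10

The acidic residues are Asp (D) and Glu (E), whose side chains end in a carboxylate group.
Matching residues: E1, E3, D5, D8, E11, D13, D15, D16, E18, D23.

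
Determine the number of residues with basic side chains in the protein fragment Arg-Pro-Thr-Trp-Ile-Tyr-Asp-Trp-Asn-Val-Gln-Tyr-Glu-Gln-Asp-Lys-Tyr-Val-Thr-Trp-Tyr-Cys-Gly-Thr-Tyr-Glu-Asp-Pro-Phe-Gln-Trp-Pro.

Lysine (K), arginine (R), and histidine (H) have basic, nitrogen-containing side chains.
Matching residues: Arg1, Lys16.

2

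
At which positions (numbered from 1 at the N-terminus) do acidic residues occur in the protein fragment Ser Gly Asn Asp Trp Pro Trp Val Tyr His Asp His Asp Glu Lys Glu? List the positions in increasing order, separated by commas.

4, 11, 13, 14, 16

Aspartate (D) and glutamate (E) have carboxylic-acid side chains and are the acidic amino acids.
Matching residues: Asp4, Asp11, Asp13, Glu14, Glu16.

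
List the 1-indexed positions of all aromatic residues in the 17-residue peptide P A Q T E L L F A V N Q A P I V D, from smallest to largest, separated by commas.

The aromatic amino acids are Phe (F, benzyl), Trp (W, indole), and Tyr (Y, phenol).
Matching residues: F8.

8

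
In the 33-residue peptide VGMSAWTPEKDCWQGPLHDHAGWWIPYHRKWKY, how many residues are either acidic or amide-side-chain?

4

Acidic: D, E. Amide-side-chain: N, Q.
Acidic residues here: E9, D11, D19 (3).
Amide-side-chain residues here: Q14 (1).
The two groups share no amino acid, so total = 3 + 1 = 4.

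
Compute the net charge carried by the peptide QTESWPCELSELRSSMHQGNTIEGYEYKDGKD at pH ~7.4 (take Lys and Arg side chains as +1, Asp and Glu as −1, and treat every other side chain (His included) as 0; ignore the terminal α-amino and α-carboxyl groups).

Positive (K, R): R13, K28, K31 → +3.
Negative (D, E): E3, E8, E11, E23, E26, D29, D32 → −7.
Net charge = (+3) + (−7) = −4.

-4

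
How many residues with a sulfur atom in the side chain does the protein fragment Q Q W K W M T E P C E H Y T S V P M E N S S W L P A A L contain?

3

The sulfur-bearing residues are cysteine (–SH) and methionine (–S–CH₃).
Matching residues: M6, C10, M18.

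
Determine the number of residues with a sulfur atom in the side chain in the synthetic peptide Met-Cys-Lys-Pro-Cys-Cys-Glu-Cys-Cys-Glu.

6

Cysteine (C, thiol) and methionine (M, thioether) are the two sulfur-containing amino acids.
Matching residues: Met1, Cys2, Cys5, Cys6, Cys8, Cys9.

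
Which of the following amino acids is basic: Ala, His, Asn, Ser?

His

The basic amino acids are Lys (K), Arg (R), and His (H).
Of the listed options, only His belongs to this group.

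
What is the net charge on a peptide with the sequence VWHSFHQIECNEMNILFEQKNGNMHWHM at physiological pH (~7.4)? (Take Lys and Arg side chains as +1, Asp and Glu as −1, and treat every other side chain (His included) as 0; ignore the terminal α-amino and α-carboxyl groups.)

Positive (K, R): K20 → +1.
Negative (D, E): E9, E12, E18 → −3.
Net charge = (+1) + (−3) = −2.

-2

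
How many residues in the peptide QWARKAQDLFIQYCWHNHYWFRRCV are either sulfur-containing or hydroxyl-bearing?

4

Sulfur-containing: C, M. Hydroxyl-bearing: S, T, Y.
Sulfur-containing residues here: C14, C24 (2).
Hydroxyl-bearing residues here: Y13, Y19 (2).
The two groups share no amino acid, so total = 2 + 2 = 4.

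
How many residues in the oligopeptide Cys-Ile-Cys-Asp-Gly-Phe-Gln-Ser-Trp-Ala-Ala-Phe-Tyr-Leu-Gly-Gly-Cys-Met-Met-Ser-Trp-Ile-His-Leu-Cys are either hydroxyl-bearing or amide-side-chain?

Hydroxyl-bearing: S, T, Y. Amide-side-chain: N, Q.
Hydroxyl-bearing residues here: Ser8, Tyr13, Ser20 (3).
Amide-side-chain residues here: Gln7 (1).
The two groups share no amino acid, so total = 3 + 1 = 4.

4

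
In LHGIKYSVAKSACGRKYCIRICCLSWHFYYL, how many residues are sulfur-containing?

Cysteine (C, thiol) and methionine (M, thioether) are the two sulfur-containing amino acids.
Matching residues: C13, C18, C22, C23.

4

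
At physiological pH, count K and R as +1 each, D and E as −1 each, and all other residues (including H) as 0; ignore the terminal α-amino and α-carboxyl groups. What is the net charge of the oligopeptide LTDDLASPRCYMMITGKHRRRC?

+3

Positive (K, R): R9, K17, R19, R20, R21 → +5.
Negative (D, E): D3, D4 → −2.
Net charge = (+5) + (−2) = +3.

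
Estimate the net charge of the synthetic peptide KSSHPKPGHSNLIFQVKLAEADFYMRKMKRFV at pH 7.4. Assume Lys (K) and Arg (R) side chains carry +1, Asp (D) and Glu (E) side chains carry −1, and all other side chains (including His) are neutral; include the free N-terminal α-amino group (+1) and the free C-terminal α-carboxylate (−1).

+5

Positive (K, R): K1, K6, K17, R26, K27, K29, R30 → +7.
Negative (D, E): E20, D22 → −2.
The N-terminus (+1) and C-terminus (−1) cancel.
Net charge = (+7) + (−2) = +5.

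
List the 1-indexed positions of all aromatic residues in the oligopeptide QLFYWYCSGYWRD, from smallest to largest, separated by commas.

3, 4, 5, 6, 10, 11

Phenylalanine (F), tryptophan (W), and tyrosine (Y) have aromatic ring side chains.
Matching residues: F3, Y4, W5, Y6, Y10, W11.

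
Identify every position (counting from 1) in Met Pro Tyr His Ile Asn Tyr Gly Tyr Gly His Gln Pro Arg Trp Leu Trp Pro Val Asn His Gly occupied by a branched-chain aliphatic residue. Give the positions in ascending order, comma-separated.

5, 16, 19

Matching residues: Ile5, Leu16, Val19.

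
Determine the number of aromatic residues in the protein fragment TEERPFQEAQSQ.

The aromatic amino acids are Phe (F, benzyl), Trp (W, indole), and Tyr (Y, phenol).
Matching residues: F6.

1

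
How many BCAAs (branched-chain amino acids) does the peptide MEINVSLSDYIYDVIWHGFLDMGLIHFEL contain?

The BCAAs are Val, Leu, and Ile — aliphatic side chains with a branch point.
Matching residues: I3, V5, L7, I11, V14, I15, L20, L24, I25, L29.

10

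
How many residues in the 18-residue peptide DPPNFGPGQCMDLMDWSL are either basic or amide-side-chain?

Basic: H, K, R. Amide-side-chain: N, Q.
Basic residues here: none (0).
Amide-side-chain residues here: N4, Q9 (2).
The two groups share no amino acid, so total = 0 + 2 = 2.

2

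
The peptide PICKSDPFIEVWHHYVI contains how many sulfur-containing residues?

1

The sulfur-bearing residues are cysteine (–SH) and methionine (–S–CH₃).
Matching residues: C3.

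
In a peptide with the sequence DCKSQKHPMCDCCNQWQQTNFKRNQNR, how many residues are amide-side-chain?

9

Only N (asparagine) and Q (glutamine) carry a side-chain carboxamide.
Matching residues: Q5, N14, Q15, Q17, Q18, N20, N24, Q25, N26.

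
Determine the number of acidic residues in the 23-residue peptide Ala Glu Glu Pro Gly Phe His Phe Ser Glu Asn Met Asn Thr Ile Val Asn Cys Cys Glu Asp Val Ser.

Only D (aspartate) and E (glutamate) carry a side-chain carboxylic acid.
Matching residues: Glu2, Glu3, Glu10, Glu20, Asp21.

5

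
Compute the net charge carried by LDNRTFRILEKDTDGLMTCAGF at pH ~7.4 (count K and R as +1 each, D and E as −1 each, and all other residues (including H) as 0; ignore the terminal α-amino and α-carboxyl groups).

Positive (K, R): R4, R7, K11 → +3.
Negative (D, E): D2, E10, D12, D14 → −4.
Net charge = (+3) + (−4) = −1.

-1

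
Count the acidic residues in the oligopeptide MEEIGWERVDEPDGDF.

Only D (aspartate) and E (glutamate) carry a side-chain carboxylic acid.
Matching residues: E2, E3, E7, D10, E11, D13, D15.

7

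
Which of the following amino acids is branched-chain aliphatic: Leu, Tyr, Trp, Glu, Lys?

V, L, and I make up the branched-chain aliphatic group.
Of the listed options, only Leu belongs to this group.

Leu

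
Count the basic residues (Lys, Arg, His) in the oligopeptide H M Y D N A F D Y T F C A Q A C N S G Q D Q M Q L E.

1

Matching residues: H1.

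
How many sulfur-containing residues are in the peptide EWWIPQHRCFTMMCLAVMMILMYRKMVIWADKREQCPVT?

Cysteine (C, thiol) and methionine (M, thioether) are the two sulfur-containing amino acids.
Matching residues: C9, M12, M13, C14, M18, M19, M22, M26, C36.

9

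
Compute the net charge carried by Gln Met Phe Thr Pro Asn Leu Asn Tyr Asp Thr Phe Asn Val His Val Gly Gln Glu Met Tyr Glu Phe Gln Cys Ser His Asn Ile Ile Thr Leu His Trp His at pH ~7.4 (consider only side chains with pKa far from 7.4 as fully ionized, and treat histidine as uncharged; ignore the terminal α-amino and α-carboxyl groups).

At pH ~7.4 the Lys and Arg side chains are protonated (+1), the Asp and Glu side chains are deprotonated (−1), and with His taken as neutral all other side chains carry no charge.
Positive (K, R): none → +0.
Negative (D, E): Asp10, Glu19, Glu22 → −3.
Net charge = (+0) + (−3) = −3.

-3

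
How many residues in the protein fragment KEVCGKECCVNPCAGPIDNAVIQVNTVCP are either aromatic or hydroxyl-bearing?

1

Aromatic: F, W, Y. Hydroxyl-bearing: S, T, Y.
Aromatic residues here: none (0).
Hydroxyl-bearing residues here: T26 (1).
(Y belongs to both groups, but none appear in this sequence.) Total = 0 + 1 = 1.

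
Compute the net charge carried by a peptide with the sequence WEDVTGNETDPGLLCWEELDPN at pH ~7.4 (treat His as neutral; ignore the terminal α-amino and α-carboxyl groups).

-7

At pH ~7.4 the Lys and Arg side chains are protonated (+1), the Asp and Glu side chains are deprotonated (−1), and with His taken as neutral all other side chains carry no charge.
Positive (K, R): none → +0.
Negative (D, E): E2, D3, E8, D10, E17, E18, D20 → −7.
Net charge = (+0) + (−7) = −7.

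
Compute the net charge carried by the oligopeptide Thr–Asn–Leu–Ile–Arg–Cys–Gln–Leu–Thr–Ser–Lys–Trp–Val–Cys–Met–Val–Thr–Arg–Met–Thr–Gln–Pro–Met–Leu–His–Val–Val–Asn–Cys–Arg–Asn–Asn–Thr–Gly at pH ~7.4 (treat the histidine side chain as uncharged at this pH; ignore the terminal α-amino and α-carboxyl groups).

+4

Near pH 7.4, K and R contribute +1 each, D and E contribute −1 each, and every other side chain (His included, as stated) is uncharged.
Positive (K, R): Arg5, Lys11, Arg18, Arg30 → +4.
Negative (D, E): none → −0.
Net charge = (+4) + (−0) = +4.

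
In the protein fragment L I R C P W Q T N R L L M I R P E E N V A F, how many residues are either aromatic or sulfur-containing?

Aromatic: F, W, Y. Sulfur-containing: C, M.
Aromatic residues here: W6, F22 (2).
Sulfur-containing residues here: C4, M13 (2).
The two groups share no amino acid, so total = 2 + 2 = 4.

4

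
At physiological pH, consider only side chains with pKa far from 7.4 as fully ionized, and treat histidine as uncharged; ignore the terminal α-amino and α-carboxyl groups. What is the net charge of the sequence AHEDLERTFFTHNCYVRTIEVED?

Near pH 7.4, K and R contribute +1 each, D and E contribute −1 each, and every other side chain (His included, as stated) is uncharged.
Positive (K, R): R7, R17 → +2.
Negative (D, E): E3, D4, E6, E20, E22, D23 → −6.
Net charge = (+2) + (−6) = −4.

-4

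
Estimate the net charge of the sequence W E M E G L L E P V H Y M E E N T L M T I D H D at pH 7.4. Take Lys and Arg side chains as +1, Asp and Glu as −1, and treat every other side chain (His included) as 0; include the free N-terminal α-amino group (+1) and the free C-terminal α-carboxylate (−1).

Positive (K, R): none → +0.
Negative (D, E): E2, E4, E8, E14, E15, D22, D24 → −7.
The N-terminus (+1) and C-terminus (−1) cancel.
Net charge = (+0) + (−7) = −7.

-7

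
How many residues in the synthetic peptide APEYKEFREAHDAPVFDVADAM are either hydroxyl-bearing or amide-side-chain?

1

Hydroxyl-bearing: S, T, Y. Amide-side-chain: N, Q.
Hydroxyl-bearing residues here: Y4 (1).
Amide-side-chain residues here: none (0).
The two groups share no amino acid, so total = 1 + 0 = 1.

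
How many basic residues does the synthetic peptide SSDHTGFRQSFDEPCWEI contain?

K, R, and H are the three residues with basic side chains (ε-amine, guanidinium, and imidazole respectively).
Matching residues: H4, R8.

2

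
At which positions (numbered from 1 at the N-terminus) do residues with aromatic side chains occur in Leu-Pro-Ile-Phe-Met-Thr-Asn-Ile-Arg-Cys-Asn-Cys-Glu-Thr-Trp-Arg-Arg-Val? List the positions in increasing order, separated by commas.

4, 15

F, W, and Y each carry an aromatic ring on the side chain.
Matching residues: Phe4, Trp15.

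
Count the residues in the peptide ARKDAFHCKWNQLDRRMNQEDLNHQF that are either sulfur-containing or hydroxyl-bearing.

2

Sulfur-containing: C, M. Hydroxyl-bearing: S, T, Y.
Sulfur-containing residues here: C8, M17 (2).
Hydroxyl-bearing residues here: none (0).
The two groups share no amino acid, so total = 2 + 0 = 2.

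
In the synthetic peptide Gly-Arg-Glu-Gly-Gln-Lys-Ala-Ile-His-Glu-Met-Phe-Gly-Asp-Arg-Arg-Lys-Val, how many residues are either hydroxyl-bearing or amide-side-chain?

1

Hydroxyl-bearing: S, T, Y. Amide-side-chain: N, Q.
Hydroxyl-bearing residues here: none (0).
Amide-side-chain residues here: Gln5 (1).
The two groups share no amino acid, so total = 0 + 1 = 1.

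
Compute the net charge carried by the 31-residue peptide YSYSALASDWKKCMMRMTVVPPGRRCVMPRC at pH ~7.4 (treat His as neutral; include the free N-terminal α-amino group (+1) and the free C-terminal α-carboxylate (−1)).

The side chains ionized at physiological pH are Lys/Arg (+1) and Asp/Glu (−1); with His treated as neutral, nothing else contributes.
Positive (K, R): K11, K12, R16, R24, R25, R30 → +6.
Negative (D, E): D9 → −1.
The N-terminus (+1) and C-terminus (−1) cancel.
Net charge = (+6) + (−1) = +5.

+5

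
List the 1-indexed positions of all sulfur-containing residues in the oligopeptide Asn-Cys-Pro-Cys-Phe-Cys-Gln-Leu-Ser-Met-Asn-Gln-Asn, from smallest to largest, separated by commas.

Only Cys (C) and Met (M) have a sulfur atom in the side chain.
Matching residues: Cys2, Cys4, Cys6, Met10.

2, 4, 6, 10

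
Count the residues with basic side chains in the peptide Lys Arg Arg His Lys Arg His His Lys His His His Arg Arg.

14

The basic amino acids are Lys (K), Arg (R), and His (H).
Matching residues: Lys1, Arg2, Arg3, His4, Lys5, Arg6, His7, His8, Lys9, His10, His11, His12, Arg13, Arg14.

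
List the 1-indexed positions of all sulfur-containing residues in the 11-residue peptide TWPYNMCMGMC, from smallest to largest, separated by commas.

6, 7, 8, 10, 11

The sulfur-bearing residues are cysteine (–SH) and methionine (–S–CH₃).
Matching residues: M6, C7, M8, M10, C11.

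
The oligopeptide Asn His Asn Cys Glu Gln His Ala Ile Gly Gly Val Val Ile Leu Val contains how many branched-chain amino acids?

Valine (V), leucine (L), and isoleucine (I) are the branched-chain amino acids.
Matching residues: Ile9, Val12, Val13, Ile14, Leu15, Val16.

6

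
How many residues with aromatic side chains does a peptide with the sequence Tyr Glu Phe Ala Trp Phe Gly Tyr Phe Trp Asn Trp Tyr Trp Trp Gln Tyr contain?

12

Phenylalanine (F), tryptophan (W), and tyrosine (Y) have aromatic ring side chains.
Matching residues: Tyr1, Phe3, Trp5, Phe6, Tyr8, Phe9, Trp10, Trp12, Tyr13, Trp14, Trp15, Tyr17.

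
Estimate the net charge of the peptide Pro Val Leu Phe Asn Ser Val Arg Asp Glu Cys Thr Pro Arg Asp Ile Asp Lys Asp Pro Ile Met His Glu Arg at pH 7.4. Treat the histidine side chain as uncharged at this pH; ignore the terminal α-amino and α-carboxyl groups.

-2

At pH ~7.4 the Lys and Arg side chains are protonated (+1), the Asp and Glu side chains are deprotonated (−1), and with His taken as neutral all other side chains carry no charge.
Positive (K, R): Arg8, Arg14, Lys18, Arg25 → +4.
Negative (D, E): Asp9, Glu10, Asp15, Asp17, Asp19, Glu24 → −6.
Net charge = (+4) + (−6) = −2.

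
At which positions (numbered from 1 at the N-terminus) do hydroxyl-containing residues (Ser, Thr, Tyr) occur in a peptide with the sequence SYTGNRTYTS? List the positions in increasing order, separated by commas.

1, 2, 3, 7, 8, 9, 10

Matching residues: S1, Y2, T3, T7, Y8, T9, S10.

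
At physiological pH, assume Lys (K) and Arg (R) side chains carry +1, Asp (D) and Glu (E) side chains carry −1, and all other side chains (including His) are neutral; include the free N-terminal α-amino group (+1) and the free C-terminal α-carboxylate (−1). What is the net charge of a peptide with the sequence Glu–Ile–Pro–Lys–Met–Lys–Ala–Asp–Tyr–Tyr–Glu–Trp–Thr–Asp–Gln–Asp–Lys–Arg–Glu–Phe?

-2

Positive (K, R): Lys4, Lys6, Lys17, Arg18 → +4.
Negative (D, E): Glu1, Asp8, Glu11, Asp14, Asp16, Glu19 → −6.
The N-terminus (+1) and C-terminus (−1) cancel.
Net charge = (+4) + (−6) = −2.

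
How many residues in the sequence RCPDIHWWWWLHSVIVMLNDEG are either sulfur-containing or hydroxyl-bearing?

Sulfur-containing: C, M. Hydroxyl-bearing: S, T, Y.
Sulfur-containing residues here: C2, M17 (2).
Hydroxyl-bearing residues here: S13 (1).
The two groups share no amino acid, so total = 2 + 1 = 3.

3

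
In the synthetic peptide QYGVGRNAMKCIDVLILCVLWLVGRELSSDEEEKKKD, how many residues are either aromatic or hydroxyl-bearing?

4

Aromatic: F, W, Y. Hydroxyl-bearing: S, T, Y.
Aromatic residues here: Y2, W21 (2).
Hydroxyl-bearing residues here: Y2, S28, S29 (3).
Y is in both groups, so the 1 Y residue must not be double-counted.
Total = 2 + 3 − 1 = 4.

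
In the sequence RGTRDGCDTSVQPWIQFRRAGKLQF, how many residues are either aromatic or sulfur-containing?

4

Aromatic: F, W, Y. Sulfur-containing: C, M.
Aromatic residues here: W14, F17, F25 (3).
Sulfur-containing residues here: C7 (1).
The two groups share no amino acid, so total = 3 + 1 = 4.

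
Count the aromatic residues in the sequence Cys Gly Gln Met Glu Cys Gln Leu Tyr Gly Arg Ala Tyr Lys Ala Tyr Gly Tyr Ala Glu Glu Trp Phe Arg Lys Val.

The aromatic amino acids are Phe (F, benzyl), Trp (W, indole), and Tyr (Y, phenol).
Matching residues: Tyr9, Tyr13, Tyr16, Tyr18, Trp22, Phe23.

6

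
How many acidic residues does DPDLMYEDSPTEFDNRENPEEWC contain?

The acidic residues are Asp (D) and Glu (E), whose side chains end in a carboxylate group.
Matching residues: D1, D3, E7, D8, E12, D14, E17, E20, E21.

9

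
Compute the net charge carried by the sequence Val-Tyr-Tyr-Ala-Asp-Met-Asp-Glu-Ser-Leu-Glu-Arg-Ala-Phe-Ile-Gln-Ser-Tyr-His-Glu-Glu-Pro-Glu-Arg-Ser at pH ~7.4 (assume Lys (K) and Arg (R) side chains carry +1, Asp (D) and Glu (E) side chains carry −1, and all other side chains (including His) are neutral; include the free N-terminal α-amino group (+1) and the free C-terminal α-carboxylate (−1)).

Positive (K, R): Arg12, Arg24 → +2.
Negative (D, E): Asp5, Asp7, Glu8, Glu11, Glu20, Glu21, Glu23 → −7.
The N-terminus (+1) and C-terminus (−1) cancel.
Net charge = (+2) + (−7) = −5.

-5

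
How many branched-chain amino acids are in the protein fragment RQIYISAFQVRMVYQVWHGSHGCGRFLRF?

6

The BCAAs are Val, Leu, and Ile — aliphatic side chains with a branch point.
Matching residues: I3, I5, V10, V13, V16, L27.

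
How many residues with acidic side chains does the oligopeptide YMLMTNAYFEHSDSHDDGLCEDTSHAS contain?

The acidic residues are Asp (D) and Glu (E), whose side chains end in a carboxylate group.
Matching residues: E10, D13, D16, D17, E21, D22.

6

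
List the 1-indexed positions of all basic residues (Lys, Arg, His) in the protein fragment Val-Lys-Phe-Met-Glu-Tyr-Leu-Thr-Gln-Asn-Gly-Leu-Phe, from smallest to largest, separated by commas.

Matching residues: Lys2.

2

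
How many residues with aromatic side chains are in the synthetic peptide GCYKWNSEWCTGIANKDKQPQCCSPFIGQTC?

4

Phenylalanine (F), tryptophan (W), and tyrosine (Y) have aromatic ring side chains.
Matching residues: Y3, W5, W9, F26.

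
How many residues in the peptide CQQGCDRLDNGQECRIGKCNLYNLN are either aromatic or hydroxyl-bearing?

Aromatic: F, W, Y. Hydroxyl-bearing: S, T, Y.
Aromatic residues here: Y22 (1).
Hydroxyl-bearing residues here: Y22 (1).
Y is in both groups, so the 1 Y residue must not be double-counted.
Total = 1 + 1 − 1 = 1.

1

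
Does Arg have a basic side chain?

Yes

K, R, and H are the three residues with basic side chains (ε-amine, guanidinium, and imidazole respectively).
Arginine is in this group.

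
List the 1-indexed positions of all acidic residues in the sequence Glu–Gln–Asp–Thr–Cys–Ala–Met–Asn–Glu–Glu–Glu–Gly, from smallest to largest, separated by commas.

1, 3, 9, 10, 11

The acidic residues are Asp (D) and Glu (E), whose side chains end in a carboxylate group.
Matching residues: Glu1, Asp3, Glu9, Glu10, Glu11.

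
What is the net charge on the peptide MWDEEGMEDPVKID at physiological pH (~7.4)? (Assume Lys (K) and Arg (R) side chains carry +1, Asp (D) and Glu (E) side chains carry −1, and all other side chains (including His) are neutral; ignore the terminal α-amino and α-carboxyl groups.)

Positive (K, R): K12 → +1.
Negative (D, E): D3, E4, E5, E8, D9, D14 → −6.
Net charge = (+1) + (−6) = −5.

-5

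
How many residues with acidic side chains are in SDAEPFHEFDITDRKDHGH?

The acidic residues are Asp (D) and Glu (E), whose side chains end in a carboxylate group.
Matching residues: D2, E4, E8, D10, D13, D16.

6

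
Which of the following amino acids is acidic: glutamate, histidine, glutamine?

glutamate

Aspartate (D) and glutamate (E) have carboxylic-acid side chains and are the acidic amino acids.
Of the listed options, only glutamate belongs to this group.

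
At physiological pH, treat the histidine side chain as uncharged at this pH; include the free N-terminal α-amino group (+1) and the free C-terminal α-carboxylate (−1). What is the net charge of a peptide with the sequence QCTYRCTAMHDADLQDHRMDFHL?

-2

At pH ~7.4 the Lys and Arg side chains are protonated (+1), the Asp and Glu side chains are deprotonated (−1), and with His taken as neutral all other side chains carry no charge.
Positive (K, R): R5, R18 → +2.
Negative (D, E): D11, D13, D16, D20 → −4.
The N-terminus (+1) and C-terminus (−1) cancel.
Net charge = (+2) + (−4) = −2.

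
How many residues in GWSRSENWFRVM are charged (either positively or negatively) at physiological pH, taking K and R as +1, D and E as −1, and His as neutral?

3

Charged side chains at pH ~7.4: K, R (positive); D, E (negative).
Matching residues: R4, E6, R10.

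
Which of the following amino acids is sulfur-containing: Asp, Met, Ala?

Cysteine (C, thiol) and methionine (M, thioether) are the two sulfur-containing amino acids.
Of the listed options, only Met belongs to this group.

Met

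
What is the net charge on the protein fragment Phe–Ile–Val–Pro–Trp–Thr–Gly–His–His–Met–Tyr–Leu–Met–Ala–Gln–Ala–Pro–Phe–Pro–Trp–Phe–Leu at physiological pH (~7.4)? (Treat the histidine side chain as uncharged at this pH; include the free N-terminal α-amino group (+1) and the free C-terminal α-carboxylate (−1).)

0

At pH ~7.4 the Lys and Arg side chains are protonated (+1), the Asp and Glu side chains are deprotonated (−1), and with His taken as neutral all other side chains carry no charge.
Positive (K, R): none → +0.
Negative (D, E): none → −0.
The N-terminus (+1) and C-terminus (−1) cancel.
Net charge = (+0) + (−0) = 0.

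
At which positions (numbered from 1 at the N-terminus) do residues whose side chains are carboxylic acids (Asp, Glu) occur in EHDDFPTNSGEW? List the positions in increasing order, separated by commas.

1, 3, 4, 11

Matching residues: E1, D3, D4, E11.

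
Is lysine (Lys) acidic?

The acidic residues are Asp (D) and Glu (E), whose side chains end in a carboxylate group.
Lysine is not in this group.

No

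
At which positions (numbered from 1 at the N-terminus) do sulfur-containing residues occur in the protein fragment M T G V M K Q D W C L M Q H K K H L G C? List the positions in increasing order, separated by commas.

1, 5, 10, 12, 20

The sulfur-bearing residues are cysteine (–SH) and methionine (–S–CH₃).
Matching residues: M1, M5, C10, M12, C20.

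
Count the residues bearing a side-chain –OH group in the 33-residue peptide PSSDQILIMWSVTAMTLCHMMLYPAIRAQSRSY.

The –OH-bearing residues are Ser, Thr (aliphatic alcohols), and Tyr (phenol).
Matching residues: S2, S3, S11, T13, T16, Y23, S30, S32, Y33.

9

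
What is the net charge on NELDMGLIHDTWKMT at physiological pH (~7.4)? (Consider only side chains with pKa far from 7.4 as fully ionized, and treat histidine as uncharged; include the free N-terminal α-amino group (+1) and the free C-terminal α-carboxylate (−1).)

Near pH 7.4, K and R contribute +1 each, D and E contribute −1 each, and every other side chain (His included, as stated) is uncharged.
Positive (K, R): K13 → +1.
Negative (D, E): E2, D4, D10 → −3.
The N-terminus (+1) and C-terminus (−1) cancel.
Net charge = (+1) + (−3) = −2.

-2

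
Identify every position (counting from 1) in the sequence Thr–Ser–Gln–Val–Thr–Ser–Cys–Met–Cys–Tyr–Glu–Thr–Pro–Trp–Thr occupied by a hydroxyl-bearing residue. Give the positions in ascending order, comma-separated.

The –OH-bearing residues are Ser, Thr (aliphatic alcohols), and Tyr (phenol).
Matching residues: Thr1, Ser2, Thr5, Ser6, Tyr10, Thr12, Thr15.

1, 2, 5, 6, 10, 12, 15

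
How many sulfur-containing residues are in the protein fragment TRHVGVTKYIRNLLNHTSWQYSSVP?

0

Only Cys (C) and Met (M) have a sulfur atom in the side chain.
None of the 25 residues belong to this group.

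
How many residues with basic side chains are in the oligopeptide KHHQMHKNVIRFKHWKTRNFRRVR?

Lysine (K), arginine (R), and histidine (H) have basic, nitrogen-containing side chains.
Matching residues: K1, H2, H3, H6, K7, R11, K13, H14, K16, R18, R21, R22, R24.

13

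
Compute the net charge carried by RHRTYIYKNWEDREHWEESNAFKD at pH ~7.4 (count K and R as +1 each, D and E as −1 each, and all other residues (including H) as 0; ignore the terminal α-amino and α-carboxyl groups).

-1

Positive (K, R): R1, R3, K8, R13, K23 → +5.
Negative (D, E): E11, D12, E14, E17, E18, D24 → −6.
Net charge = (+5) + (−6) = −1.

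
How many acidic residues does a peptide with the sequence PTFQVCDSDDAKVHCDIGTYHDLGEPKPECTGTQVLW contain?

Only D (aspartate) and E (glutamate) carry a side-chain carboxylic acid.
Matching residues: D7, D9, D10, D16, D22, E25, E29.

7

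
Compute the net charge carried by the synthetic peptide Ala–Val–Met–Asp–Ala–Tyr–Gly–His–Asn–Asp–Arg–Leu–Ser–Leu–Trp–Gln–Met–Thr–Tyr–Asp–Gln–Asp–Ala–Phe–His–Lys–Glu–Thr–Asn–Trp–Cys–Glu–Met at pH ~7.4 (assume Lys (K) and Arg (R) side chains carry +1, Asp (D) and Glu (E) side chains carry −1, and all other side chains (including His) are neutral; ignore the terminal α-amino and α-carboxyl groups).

Positive (K, R): Arg11, Lys26 → +2.
Negative (D, E): Asp4, Asp10, Asp20, Asp22, Glu27, Glu32 → −6.
Net charge = (+2) + (−6) = −4.

-4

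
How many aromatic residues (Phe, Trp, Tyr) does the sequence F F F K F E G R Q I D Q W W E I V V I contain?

Matching residues: F1, F2, F3, F5, W13, W14.

6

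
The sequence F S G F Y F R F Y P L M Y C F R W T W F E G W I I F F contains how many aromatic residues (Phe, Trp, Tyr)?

14

Matching residues: F1, F4, Y5, F6, F8, Y9, Y13, F15, W17, W19, F20, W23, F26, F27.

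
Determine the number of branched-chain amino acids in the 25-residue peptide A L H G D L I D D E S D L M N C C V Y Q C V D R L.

Valine (V), leucine (L), and isoleucine (I) are the branched-chain amino acids.
Matching residues: L2, L6, I7, L13, V18, V22, L25.

7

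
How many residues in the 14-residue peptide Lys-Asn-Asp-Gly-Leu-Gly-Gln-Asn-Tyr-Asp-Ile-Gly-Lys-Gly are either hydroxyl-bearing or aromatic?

1

Hydroxyl-bearing: S, T, Y. Aromatic: F, W, Y.
Hydroxyl-bearing residues here: Tyr9 (1).
Aromatic residues here: Tyr9 (1).
Y is in both groups, so the 1 Y residue must not be double-counted.
Total = 1 + 1 − 1 = 1.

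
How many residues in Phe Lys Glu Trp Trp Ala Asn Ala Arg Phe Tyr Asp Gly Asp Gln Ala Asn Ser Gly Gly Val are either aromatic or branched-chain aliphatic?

Aromatic: F, W, Y. Branched-chain aliphatic: I, L, V.
Aromatic residues here: Phe1, Trp4, Trp5, Phe10, Tyr11 (5).
Branched-chain aliphatic residues here: Val21 (1).
The two groups share no amino acid, so total = 5 + 1 = 6.

6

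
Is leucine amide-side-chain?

No

The amide-side-chain residues are Asn (N) and Gln (Q).
Leucine is not in this group.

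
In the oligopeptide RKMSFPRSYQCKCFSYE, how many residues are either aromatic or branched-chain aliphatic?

Aromatic: F, W, Y. Branched-chain aliphatic: I, L, V.
Aromatic residues here: F5, Y9, F14, Y16 (4).
Branched-chain aliphatic residues here: none (0).
The two groups share no amino acid, so total = 4 + 0 = 4.

4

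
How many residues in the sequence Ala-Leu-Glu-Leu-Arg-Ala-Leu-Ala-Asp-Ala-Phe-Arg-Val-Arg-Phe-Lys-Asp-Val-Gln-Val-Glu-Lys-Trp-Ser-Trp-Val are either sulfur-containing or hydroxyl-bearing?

1

Sulfur-containing: C, M. Hydroxyl-bearing: S, T, Y.
Sulfur-containing residues here: none (0).
Hydroxyl-bearing residues here: Ser24 (1).
The two groups share no amino acid, so total = 0 + 1 = 1.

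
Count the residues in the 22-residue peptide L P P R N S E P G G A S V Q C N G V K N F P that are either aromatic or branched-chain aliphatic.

Aromatic: F, W, Y. Branched-chain aliphatic: I, L, V.
Aromatic residues here: F21 (1).
Branched-chain aliphatic residues here: L1, V13, V18 (3).
The two groups share no amino acid, so total = 1 + 3 = 4.

4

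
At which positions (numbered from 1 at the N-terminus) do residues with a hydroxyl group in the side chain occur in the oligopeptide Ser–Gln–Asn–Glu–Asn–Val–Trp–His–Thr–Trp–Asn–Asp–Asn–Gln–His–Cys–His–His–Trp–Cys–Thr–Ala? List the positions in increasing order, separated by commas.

The –OH-bearing residues are Ser, Thr (aliphatic alcohols), and Tyr (phenol).
Matching residues: Ser1, Thr9, Thr21.

1, 9, 21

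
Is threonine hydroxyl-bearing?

The –OH-bearing residues are Ser, Thr (aliphatic alcohols), and Tyr (phenol).
Threonine is in this group.

Yes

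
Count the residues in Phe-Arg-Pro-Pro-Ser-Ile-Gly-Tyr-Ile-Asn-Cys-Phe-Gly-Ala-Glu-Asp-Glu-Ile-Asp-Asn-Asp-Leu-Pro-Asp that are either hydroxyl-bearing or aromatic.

Hydroxyl-bearing: S, T, Y. Aromatic: F, W, Y.
Hydroxyl-bearing residues here: Ser5, Tyr8 (2).
Aromatic residues here: Phe1, Tyr8, Phe12 (3).
Y is in both groups, so the 1 Y residue must not be double-counted.
Total = 2 + 3 − 1 = 4.

4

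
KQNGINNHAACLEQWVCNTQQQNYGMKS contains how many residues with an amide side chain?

10

Only N (asparagine) and Q (glutamine) carry a side-chain carboxamide.
Matching residues: Q2, N3, N6, N7, Q14, N18, Q20, Q21, Q22, N23.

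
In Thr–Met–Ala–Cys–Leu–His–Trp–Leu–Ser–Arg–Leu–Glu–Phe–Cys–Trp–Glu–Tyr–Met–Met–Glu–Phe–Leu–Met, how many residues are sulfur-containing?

Only Cys (C) and Met (M) have a sulfur atom in the side chain.
Matching residues: Met2, Cys4, Cys14, Met18, Met19, Met23.

6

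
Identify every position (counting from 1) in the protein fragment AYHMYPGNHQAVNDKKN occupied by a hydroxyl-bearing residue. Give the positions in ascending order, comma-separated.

2, 5

S, T, and Y are the three residues with a side-chain hydroxyl.
Matching residues: Y2, Y5.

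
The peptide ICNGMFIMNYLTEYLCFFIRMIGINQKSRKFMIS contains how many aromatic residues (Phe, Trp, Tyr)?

Matching residues: F6, Y10, Y14, F17, F18, F31.

6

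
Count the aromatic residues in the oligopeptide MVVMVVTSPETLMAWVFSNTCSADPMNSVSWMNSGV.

3

Phenylalanine (F), tryptophan (W), and tyrosine (Y) have aromatic ring side chains.
Matching residues: W15, F17, W31.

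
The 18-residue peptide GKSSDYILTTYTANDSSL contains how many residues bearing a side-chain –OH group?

9

The –OH-bearing residues are Ser, Thr (aliphatic alcohols), and Tyr (phenol).
Matching residues: S3, S4, Y6, T9, T10, Y11, T12, S16, S17.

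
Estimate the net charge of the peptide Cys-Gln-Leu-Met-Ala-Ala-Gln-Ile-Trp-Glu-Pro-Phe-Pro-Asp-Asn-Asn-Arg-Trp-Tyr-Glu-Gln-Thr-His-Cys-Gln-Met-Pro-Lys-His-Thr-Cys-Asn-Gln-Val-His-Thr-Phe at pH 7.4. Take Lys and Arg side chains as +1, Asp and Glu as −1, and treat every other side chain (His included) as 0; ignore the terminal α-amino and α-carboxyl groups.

Positive (K, R): Arg17, Lys28 → +2.
Negative (D, E): Glu10, Asp14, Glu20 → −3.
Net charge = (+2) + (−3) = −1.

-1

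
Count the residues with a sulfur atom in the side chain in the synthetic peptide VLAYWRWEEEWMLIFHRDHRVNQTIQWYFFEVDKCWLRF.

The sulfur-bearing residues are cysteine (–SH) and methionine (–S–CH₃).
Matching residues: M12, C35.

2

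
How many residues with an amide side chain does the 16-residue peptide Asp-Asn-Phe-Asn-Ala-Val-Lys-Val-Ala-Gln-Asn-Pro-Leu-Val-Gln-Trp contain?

5

Only N (asparagine) and Q (glutamine) carry a side-chain carboxamide.
Matching residues: Asn2, Asn4, Gln10, Asn11, Gln15.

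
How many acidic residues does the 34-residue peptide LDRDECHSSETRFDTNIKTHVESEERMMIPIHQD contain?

9

The acidic residues are Asp (D) and Glu (E), whose side chains end in a carboxylate group.
Matching residues: D2, D4, E5, E10, D14, E22, E24, E25, D34.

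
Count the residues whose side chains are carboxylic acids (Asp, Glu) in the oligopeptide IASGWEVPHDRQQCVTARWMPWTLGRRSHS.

Matching residues: E6, D10.

2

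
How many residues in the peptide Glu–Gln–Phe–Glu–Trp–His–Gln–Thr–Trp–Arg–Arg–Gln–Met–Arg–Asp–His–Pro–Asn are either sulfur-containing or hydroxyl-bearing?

2

Sulfur-containing: C, M. Hydroxyl-bearing: S, T, Y.
Sulfur-containing residues here: Met13 (1).
Hydroxyl-bearing residues here: Thr8 (1).
The two groups share no amino acid, so total = 1 + 1 = 2.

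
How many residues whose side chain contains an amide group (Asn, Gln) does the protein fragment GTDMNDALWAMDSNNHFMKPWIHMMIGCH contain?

3

Matching residues: N5, N14, N15.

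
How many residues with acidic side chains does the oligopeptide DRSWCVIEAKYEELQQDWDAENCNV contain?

7

Only D (aspartate) and E (glutamate) carry a side-chain carboxylic acid.
Matching residues: D1, E8, E12, E13, D17, D19, E21.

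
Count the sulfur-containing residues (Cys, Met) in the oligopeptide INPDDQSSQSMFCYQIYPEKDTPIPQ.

2

Matching residues: M11, C13.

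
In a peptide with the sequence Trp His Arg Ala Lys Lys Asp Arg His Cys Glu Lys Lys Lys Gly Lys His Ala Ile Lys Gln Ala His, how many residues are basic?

13

K, R, and H are the three residues with basic side chains (ε-amine, guanidinium, and imidazole respectively).
Matching residues: His2, Arg3, Lys5, Lys6, Arg8, His9, Lys12, Lys13, Lys14, Lys16, His17, Lys20, His23.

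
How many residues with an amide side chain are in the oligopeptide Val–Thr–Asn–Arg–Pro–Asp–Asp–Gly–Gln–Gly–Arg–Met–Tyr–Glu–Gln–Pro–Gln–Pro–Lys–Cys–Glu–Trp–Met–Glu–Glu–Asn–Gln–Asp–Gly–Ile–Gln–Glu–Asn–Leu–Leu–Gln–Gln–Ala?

Only N (asparagine) and Q (glutamine) carry a side-chain carboxamide.
Matching residues: Asn3, Gln9, Gln15, Gln17, Asn26, Gln27, Gln31, Asn33, Gln36, Gln37.

10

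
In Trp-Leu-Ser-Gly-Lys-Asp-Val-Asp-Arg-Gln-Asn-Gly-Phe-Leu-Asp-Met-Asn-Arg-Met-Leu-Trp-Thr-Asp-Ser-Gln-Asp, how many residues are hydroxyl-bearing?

The –OH-bearing residues are Ser, Thr (aliphatic alcohols), and Tyr (phenol).
Matching residues: Ser3, Thr22, Ser24.

3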